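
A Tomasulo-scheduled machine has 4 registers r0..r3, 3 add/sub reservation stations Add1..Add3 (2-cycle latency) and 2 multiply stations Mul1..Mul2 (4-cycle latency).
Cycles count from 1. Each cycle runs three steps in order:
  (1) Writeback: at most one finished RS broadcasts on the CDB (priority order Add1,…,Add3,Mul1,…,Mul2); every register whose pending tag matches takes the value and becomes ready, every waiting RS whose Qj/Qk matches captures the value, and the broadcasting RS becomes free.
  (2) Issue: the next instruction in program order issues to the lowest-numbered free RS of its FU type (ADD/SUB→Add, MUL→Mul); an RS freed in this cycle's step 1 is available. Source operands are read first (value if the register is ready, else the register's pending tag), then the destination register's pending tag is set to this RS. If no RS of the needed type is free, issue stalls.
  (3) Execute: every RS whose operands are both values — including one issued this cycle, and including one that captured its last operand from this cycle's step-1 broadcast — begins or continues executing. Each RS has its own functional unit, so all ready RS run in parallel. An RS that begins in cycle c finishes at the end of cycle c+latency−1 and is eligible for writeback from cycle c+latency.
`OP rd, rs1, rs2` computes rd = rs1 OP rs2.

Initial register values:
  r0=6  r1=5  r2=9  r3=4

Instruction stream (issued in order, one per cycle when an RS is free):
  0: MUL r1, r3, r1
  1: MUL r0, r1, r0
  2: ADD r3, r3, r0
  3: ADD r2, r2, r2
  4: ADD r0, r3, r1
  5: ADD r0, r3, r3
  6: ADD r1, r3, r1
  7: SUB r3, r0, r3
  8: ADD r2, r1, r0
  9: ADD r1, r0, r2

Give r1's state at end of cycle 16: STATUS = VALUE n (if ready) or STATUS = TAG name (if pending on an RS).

c1: issue MUL r1<-Mul1 | r0:6,r1:Mul1,r2:9,r3:4
c2: issue MUL r0<-Mul2 | r0:Mul2,r1:Mul1,r2:9,r3:4
c3: issue ADD r3<-Add1 | r0:Mul2,r1:Mul1,r2:9,r3:Add1
c4: issue ADD r2<-Add2 | r0:Mul2,r1:Mul1,r2:Add2,r3:Add1
c5: CDB Mul1=20; issue ADD r0<-Add3 | r0:Add3,r1:20,r2:Add2,r3:Add1
c6: CDB Add2=18; issue ADD r0<-Add2 | r0:Add2,r1:20,r2:18,r3:Add1
c7: stall | r0:Add2,r1:20,r2:18,r3:Add1
c8: stall | r0:Add2,r1:20,r2:18,r3:Add1
c9: CDB Mul2=120; stall | r0:Add2,r1:20,r2:18,r3:Add1
c10: stall | r0:Add2,r1:20,r2:18,r3:Add1
c11: CDB Add1=124; issue ADD r1<-Add1 | r0:Add2,r1:Add1,r2:18,r3:124
c12: stall | r0:Add2,r1:Add1,r2:18,r3:124
c13: CDB Add1=144; issue SUB r3<-Add1 | r0:Add2,r1:144,r2:18,r3:Add1
c14: CDB Add2=248; issue ADD r2<-Add2 | r0:248,r1:144,r2:Add2,r3:Add1
c15: CDB Add3=144; issue ADD r1<-Add3 | r0:248,r1:Add3,r2:Add2,r3:Add1
c16: CDB Add1=124 | r0:248,r1:Add3,r2:Add2,r3:124

STATUS = TAG Add3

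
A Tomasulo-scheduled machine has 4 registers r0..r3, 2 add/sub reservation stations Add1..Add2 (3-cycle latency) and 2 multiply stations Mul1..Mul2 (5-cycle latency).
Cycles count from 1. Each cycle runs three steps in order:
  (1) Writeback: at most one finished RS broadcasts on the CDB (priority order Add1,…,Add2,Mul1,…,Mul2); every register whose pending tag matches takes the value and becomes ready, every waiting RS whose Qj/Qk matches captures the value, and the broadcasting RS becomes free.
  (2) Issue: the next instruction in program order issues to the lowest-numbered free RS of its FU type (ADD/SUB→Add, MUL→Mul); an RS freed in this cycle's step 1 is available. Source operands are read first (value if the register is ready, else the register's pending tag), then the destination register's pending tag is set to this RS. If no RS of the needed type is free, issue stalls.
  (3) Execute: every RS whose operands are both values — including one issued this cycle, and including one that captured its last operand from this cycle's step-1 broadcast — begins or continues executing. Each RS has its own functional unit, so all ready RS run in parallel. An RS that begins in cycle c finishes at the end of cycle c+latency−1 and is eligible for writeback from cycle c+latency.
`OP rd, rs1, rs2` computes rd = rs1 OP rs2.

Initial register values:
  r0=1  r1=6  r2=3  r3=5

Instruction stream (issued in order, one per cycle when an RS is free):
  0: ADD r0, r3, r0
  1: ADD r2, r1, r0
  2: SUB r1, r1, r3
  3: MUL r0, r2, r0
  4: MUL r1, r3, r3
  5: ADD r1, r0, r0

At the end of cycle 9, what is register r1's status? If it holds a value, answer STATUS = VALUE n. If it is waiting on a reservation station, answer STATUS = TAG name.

cycle 1: issue ADD r0<-Add1 // r0:Add1,r1:6,r2:3,r3:5
cycle 2: issue ADD r2<-Add2 // r0:Add1,r1:6,r2:Add2,r3:5
cycle 3: stall // r0:Add1,r1:6,r2:Add2,r3:5
cycle 4: CDB Add1=6; issue SUB r1<-Add1 // r0:6,r1:Add1,r2:Add2,r3:5
cycle 5: issue MUL r0<-Mul1 // r0:Mul1,r1:Add1,r2:Add2,r3:5
cycle 6: issue MUL r1<-Mul2 // r0:Mul1,r1:Mul2,r2:Add2,r3:5
cycle 7: CDB Add1=1; issue ADD r1<-Add1 // r0:Mul1,r1:Add1,r2:Add2,r3:5
cycle 8: CDB Add2=12 // r0:Mul1,r1:Add1,r2:12,r3:5
cycle 9: - // r0:Mul1,r1:Add1,r2:12,r3:5

STATUS = TAG Add1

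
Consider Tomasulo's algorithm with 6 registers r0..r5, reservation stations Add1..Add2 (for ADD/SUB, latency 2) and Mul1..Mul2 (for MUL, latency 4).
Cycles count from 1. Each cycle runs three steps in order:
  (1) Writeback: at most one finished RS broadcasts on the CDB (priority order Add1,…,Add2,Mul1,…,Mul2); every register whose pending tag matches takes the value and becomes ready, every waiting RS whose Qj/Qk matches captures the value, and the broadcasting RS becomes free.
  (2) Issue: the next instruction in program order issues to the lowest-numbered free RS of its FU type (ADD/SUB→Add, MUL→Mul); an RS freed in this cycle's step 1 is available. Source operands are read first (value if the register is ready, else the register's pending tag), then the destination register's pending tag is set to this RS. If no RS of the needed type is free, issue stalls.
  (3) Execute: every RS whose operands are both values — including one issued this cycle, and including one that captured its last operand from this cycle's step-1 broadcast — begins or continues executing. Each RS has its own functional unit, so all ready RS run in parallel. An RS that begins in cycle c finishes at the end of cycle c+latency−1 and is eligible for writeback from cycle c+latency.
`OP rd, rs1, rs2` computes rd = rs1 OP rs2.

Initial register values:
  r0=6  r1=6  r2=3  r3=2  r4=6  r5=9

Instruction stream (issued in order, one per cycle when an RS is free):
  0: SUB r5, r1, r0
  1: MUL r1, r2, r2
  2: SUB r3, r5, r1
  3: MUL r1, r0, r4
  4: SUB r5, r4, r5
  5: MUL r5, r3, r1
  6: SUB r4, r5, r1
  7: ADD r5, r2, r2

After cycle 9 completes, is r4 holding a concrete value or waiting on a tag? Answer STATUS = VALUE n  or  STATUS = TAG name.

STATUS = TAG Add2

cycle 1: issue SUB r5<-Add1 // r0:6,r1:6,r2:3,r3:2,r4:6,r5:Add1
cycle 2: issue MUL r1<-Mul1 // r0:6,r1:Mul1,r2:3,r3:2,r4:6,r5:Add1
cycle 3: CDB Add1=0; issue SUB r3<-Add1 // r0:6,r1:Mul1,r2:3,r3:Add1,r4:6,r5:0
cycle 4: issue MUL r1<-Mul2 // r0:6,r1:Mul2,r2:3,r3:Add1,r4:6,r5:0
cycle 5: issue SUB r5<-Add2 // r0:6,r1:Mul2,r2:3,r3:Add1,r4:6,r5:Add2
cycle 6: CDB Mul1=9; issue MUL r5<-Mul1 // r0:6,r1:Mul2,r2:3,r3:Add1,r4:6,r5:Mul1
cycle 7: CDB Add2=6; issue SUB r4<-Add2 // r0:6,r1:Mul2,r2:3,r3:Add1,r4:Add2,r5:Mul1
cycle 8: CDB Add1=-9; issue ADD r5<-Add1 // r0:6,r1:Mul2,r2:3,r3:-9,r4:Add2,r5:Add1
cycle 9: CDB Mul2=36 // r0:6,r1:36,r2:3,r3:-9,r4:Add2,r5:Add1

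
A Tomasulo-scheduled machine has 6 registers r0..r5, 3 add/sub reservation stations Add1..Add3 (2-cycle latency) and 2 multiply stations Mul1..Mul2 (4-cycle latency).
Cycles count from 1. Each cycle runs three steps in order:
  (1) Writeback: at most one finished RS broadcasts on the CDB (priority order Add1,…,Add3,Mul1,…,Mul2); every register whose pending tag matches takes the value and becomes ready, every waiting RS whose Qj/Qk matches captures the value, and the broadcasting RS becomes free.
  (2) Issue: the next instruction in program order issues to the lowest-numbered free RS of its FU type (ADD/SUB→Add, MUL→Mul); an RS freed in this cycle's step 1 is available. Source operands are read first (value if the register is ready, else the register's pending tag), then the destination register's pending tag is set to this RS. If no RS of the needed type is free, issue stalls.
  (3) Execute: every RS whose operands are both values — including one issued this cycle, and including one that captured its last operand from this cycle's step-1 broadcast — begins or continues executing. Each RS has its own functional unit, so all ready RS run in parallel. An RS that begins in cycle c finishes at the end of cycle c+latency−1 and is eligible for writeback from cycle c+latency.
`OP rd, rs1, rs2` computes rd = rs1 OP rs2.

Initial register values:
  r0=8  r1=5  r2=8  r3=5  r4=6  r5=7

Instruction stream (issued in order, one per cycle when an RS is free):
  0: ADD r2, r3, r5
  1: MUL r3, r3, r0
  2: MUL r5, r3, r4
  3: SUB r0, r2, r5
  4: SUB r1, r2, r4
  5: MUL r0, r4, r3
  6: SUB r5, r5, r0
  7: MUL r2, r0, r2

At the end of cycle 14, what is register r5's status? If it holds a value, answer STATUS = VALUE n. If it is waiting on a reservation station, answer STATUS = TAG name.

  c1: issue ADD r2<-Add1  regs: r0:8,r1:5,r2:Add1,r3:5,r4:6,r5:7
  c2: issue MUL r3<-Mul1  regs: r0:8,r1:5,r2:Add1,r3:Mul1,r4:6,r5:7
  c3: CDB Add1=12; issue MUL r5<-Mul2  regs: r0:8,r1:5,r2:12,r3:Mul1,r4:6,r5:Mul2
  c4: issue SUB r0<-Add1  regs: r0:Add1,r1:5,r2:12,r3:Mul1,r4:6,r5:Mul2
  c5: issue SUB r1<-Add2  regs: r0:Add1,r1:Add2,r2:12,r3:Mul1,r4:6,r5:Mul2
  c6: CDB Mul1=40; issue MUL r0<-Mul1  regs: r0:Mul1,r1:Add2,r2:12,r3:40,r4:6,r5:Mul2
  c7: CDB Add2=6; issue SUB r5<-Add2  regs: r0:Mul1,r1:6,r2:12,r3:40,r4:6,r5:Add2
  c8: stall  regs: r0:Mul1,r1:6,r2:12,r3:40,r4:6,r5:Add2
  c9: stall  regs: r0:Mul1,r1:6,r2:12,r3:40,r4:6,r5:Add2
  c10: CDB Mul1=240; issue MUL r2<-Mul1  regs: r0:240,r1:6,r2:Mul1,r3:40,r4:6,r5:Add2
  c11: CDB Mul2=240  regs: r0:240,r1:6,r2:Mul1,r3:40,r4:6,r5:Add2
  c12: -  regs: r0:240,r1:6,r2:Mul1,r3:40,r4:6,r5:Add2
  c13: CDB Add1=-228  regs: r0:240,r1:6,r2:Mul1,r3:40,r4:6,r5:Add2
  c14: CDB Add2=0  regs: r0:240,r1:6,r2:Mul1,r3:40,r4:6,r5:0

STATUS = VALUE 0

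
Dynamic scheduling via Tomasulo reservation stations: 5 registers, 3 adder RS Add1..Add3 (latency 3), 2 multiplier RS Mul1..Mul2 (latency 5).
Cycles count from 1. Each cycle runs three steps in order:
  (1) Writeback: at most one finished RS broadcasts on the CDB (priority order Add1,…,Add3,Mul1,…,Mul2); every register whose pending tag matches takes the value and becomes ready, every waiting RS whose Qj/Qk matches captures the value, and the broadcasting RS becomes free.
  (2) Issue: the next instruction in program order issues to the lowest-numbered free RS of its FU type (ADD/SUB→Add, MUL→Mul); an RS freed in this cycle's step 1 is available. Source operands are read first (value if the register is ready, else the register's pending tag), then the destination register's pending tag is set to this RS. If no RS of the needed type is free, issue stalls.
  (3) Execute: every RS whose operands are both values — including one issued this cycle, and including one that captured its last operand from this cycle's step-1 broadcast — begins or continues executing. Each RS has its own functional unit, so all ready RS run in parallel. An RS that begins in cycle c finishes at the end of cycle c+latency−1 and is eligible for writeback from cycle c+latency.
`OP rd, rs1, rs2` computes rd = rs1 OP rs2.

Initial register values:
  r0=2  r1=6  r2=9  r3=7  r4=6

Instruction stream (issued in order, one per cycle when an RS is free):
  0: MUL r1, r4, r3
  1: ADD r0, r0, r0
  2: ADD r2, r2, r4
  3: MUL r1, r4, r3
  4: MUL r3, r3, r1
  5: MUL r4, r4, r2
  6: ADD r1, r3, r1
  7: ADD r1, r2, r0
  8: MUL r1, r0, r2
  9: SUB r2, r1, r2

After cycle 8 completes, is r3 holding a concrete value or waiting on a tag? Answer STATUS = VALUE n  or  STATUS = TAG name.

STATUS = TAG Mul1

  c1: issue MUL r1<-Mul1  regs: r0:2,r1:Mul1,r2:9,r3:7,r4:6
  c2: issue ADD r0<-Add1  regs: r0:Add1,r1:Mul1,r2:9,r3:7,r4:6
  c3: issue ADD r2<-Add2  regs: r0:Add1,r1:Mul1,r2:Add2,r3:7,r4:6
  c4: issue MUL r1<-Mul2  regs: r0:Add1,r1:Mul2,r2:Add2,r3:7,r4:6
  c5: CDB Add1=4; stall  regs: r0:4,r1:Mul2,r2:Add2,r3:7,r4:6
  c6: CDB Add2=15; stall  regs: r0:4,r1:Mul2,r2:15,r3:7,r4:6
  c7: CDB Mul1=42; issue MUL r3<-Mul1  regs: r0:4,r1:Mul2,r2:15,r3:Mul1,r4:6
  c8: stall  regs: r0:4,r1:Mul2,r2:15,r3:Mul1,r4:6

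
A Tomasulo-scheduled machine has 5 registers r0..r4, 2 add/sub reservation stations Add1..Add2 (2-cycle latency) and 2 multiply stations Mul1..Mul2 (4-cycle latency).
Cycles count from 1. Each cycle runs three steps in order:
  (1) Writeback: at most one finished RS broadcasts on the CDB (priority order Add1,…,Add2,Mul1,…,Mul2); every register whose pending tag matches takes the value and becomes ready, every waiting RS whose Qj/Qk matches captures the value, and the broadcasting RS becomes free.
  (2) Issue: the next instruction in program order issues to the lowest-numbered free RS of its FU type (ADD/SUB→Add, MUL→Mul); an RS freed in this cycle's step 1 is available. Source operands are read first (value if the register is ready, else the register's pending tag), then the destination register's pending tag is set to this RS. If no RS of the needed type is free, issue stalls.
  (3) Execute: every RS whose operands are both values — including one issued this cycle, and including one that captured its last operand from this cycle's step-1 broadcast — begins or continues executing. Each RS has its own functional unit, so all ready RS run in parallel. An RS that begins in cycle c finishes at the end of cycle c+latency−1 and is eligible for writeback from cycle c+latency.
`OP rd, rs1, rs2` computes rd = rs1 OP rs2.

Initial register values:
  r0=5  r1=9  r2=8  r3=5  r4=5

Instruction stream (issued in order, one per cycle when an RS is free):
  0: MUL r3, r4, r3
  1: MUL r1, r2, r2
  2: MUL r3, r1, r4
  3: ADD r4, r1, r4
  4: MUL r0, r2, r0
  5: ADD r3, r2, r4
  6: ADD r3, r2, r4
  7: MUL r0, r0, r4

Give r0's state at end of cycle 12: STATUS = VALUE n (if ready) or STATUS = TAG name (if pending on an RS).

c1: issue MUL r3<-Mul1 | r0:5,r1:9,r2:8,r3:Mul1,r4:5
c2: issue MUL r1<-Mul2 | r0:5,r1:Mul2,r2:8,r3:Mul1,r4:5
c3: stall | r0:5,r1:Mul2,r2:8,r3:Mul1,r4:5
c4: stall | r0:5,r1:Mul2,r2:8,r3:Mul1,r4:5
c5: CDB Mul1=25; issue MUL r3<-Mul1 | r0:5,r1:Mul2,r2:8,r3:Mul1,r4:5
c6: CDB Mul2=64; issue ADD r4<-Add1 | r0:5,r1:64,r2:8,r3:Mul1,r4:Add1
c7: issue MUL r0<-Mul2 | r0:Mul2,r1:64,r2:8,r3:Mul1,r4:Add1
c8: CDB Add1=69; issue ADD r3<-Add1 | r0:Mul2,r1:64,r2:8,r3:Add1,r4:69
c9: issue ADD r3<-Add2 | r0:Mul2,r1:64,r2:8,r3:Add2,r4:69
c10: CDB Add1=77; stall | r0:Mul2,r1:64,r2:8,r3:Add2,r4:69
c11: CDB Add2=77; stall | r0:Mul2,r1:64,r2:8,r3:77,r4:69
c12: CDB Mul1=320; issue MUL r0<-Mul1 | r0:Mul1,r1:64,r2:8,r3:77,r4:69

STATUS = TAG Mul1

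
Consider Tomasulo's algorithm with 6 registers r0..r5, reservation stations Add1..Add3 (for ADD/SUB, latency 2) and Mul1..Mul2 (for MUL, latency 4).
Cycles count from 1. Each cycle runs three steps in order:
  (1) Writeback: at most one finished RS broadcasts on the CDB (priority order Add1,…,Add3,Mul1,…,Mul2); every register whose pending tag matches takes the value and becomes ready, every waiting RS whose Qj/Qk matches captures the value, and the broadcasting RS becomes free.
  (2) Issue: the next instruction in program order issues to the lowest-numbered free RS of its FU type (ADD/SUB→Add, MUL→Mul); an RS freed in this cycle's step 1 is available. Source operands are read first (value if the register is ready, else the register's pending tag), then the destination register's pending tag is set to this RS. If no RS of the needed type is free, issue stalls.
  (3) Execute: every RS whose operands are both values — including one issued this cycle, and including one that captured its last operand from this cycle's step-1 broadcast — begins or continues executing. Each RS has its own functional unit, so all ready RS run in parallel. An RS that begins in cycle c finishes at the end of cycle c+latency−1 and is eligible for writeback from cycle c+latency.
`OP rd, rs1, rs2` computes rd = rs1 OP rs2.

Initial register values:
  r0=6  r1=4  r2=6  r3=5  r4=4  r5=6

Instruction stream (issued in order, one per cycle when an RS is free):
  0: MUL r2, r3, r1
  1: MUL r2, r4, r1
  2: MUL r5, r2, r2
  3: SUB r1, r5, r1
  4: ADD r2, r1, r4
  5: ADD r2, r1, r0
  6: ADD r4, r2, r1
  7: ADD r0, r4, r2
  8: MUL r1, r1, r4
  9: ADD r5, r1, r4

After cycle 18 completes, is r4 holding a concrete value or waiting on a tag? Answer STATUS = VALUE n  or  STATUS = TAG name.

c1: issue MUL r2<-Mul1 | r0:6,r1:4,r2:Mul1,r3:5,r4:4,r5:6
c2: issue MUL r2<-Mul2 | r0:6,r1:4,r2:Mul2,r3:5,r4:4,r5:6
c3: stall | r0:6,r1:4,r2:Mul2,r3:5,r4:4,r5:6
c4: stall | r0:6,r1:4,r2:Mul2,r3:5,r4:4,r5:6
c5: CDB Mul1=20; issue MUL r5<-Mul1 | r0:6,r1:4,r2:Mul2,r3:5,r4:4,r5:Mul1
c6: CDB Mul2=16; issue SUB r1<-Add1 | r0:6,r1:Add1,r2:16,r3:5,r4:4,r5:Mul1
c7: issue ADD r2<-Add2 | r0:6,r1:Add1,r2:Add2,r3:5,r4:4,r5:Mul1
c8: issue ADD r2<-Add3 | r0:6,r1:Add1,r2:Add3,r3:5,r4:4,r5:Mul1
c9: stall | r0:6,r1:Add1,r2:Add3,r3:5,r4:4,r5:Mul1
c10: CDB Mul1=256; stall | r0:6,r1:Add1,r2:Add3,r3:5,r4:4,r5:256
c11: stall | r0:6,r1:Add1,r2:Add3,r3:5,r4:4,r5:256
c12: CDB Add1=252; issue ADD r4<-Add1 | r0:6,r1:252,r2:Add3,r3:5,r4:Add1,r5:256
c13: stall | r0:6,r1:252,r2:Add3,r3:5,r4:Add1,r5:256
c14: CDB Add2=256; issue ADD r0<-Add2 | r0:Add2,r1:252,r2:Add3,r3:5,r4:Add1,r5:256
c15: CDB Add3=258; issue MUL r1<-Mul1 | r0:Add2,r1:Mul1,r2:258,r3:5,r4:Add1,r5:256
c16: issue ADD r5<-Add3 | r0:Add2,r1:Mul1,r2:258,r3:5,r4:Add1,r5:Add3
c17: CDB Add1=510 | r0:Add2,r1:Mul1,r2:258,r3:5,r4:510,r5:Add3
c18: - | r0:Add2,r1:Mul1,r2:258,r3:5,r4:510,r5:Add3

STATUS = VALUE 510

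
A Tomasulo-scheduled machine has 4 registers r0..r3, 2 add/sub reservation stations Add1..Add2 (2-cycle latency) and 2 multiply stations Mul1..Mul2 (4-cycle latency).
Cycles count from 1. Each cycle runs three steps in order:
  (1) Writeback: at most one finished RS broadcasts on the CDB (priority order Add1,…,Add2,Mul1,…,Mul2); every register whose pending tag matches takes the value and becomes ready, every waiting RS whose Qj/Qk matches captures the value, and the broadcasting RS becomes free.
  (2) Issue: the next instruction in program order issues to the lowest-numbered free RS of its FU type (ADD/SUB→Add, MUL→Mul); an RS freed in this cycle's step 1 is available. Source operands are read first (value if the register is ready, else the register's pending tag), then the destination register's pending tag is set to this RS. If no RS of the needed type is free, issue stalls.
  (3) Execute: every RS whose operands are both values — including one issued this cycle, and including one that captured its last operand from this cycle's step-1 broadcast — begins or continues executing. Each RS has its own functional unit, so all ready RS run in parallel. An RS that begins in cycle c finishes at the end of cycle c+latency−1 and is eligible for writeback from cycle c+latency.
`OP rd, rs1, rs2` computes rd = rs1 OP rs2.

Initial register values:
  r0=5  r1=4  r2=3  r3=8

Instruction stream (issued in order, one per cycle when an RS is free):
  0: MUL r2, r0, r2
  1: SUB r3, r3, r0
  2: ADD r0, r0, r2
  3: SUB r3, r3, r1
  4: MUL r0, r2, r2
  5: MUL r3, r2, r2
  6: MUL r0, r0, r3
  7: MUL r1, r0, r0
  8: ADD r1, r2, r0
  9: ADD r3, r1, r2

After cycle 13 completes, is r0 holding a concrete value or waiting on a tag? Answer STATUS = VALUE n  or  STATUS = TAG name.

STATUS = TAG Mul1

c1: issue MUL r2<-Mul1 | r0:5,r1:4,r2:Mul1,r3:8
c2: issue SUB r3<-Add1 | r0:5,r1:4,r2:Mul1,r3:Add1
c3: issue ADD r0<-Add2 | r0:Add2,r1:4,r2:Mul1,r3:Add1
c4: CDB Add1=3; issue SUB r3<-Add1 | r0:Add2,r1:4,r2:Mul1,r3:Add1
c5: CDB Mul1=15; issue MUL r0<-Mul1 | r0:Mul1,r1:4,r2:15,r3:Add1
c6: CDB Add1=-1; issue MUL r3<-Mul2 | r0:Mul1,r1:4,r2:15,r3:Mul2
c7: CDB Add2=20; stall | r0:Mul1,r1:4,r2:15,r3:Mul2
c8: stall | r0:Mul1,r1:4,r2:15,r3:Mul2
c9: CDB Mul1=225; issue MUL r0<-Mul1 | r0:Mul1,r1:4,r2:15,r3:Mul2
c10: CDB Mul2=225; issue MUL r1<-Mul2 | r0:Mul1,r1:Mul2,r2:15,r3:225
c11: issue ADD r1<-Add1 | r0:Mul1,r1:Add1,r2:15,r3:225
c12: issue ADD r3<-Add2 | r0:Mul1,r1:Add1,r2:15,r3:Add2
c13: - | r0:Mul1,r1:Add1,r2:15,r3:Add2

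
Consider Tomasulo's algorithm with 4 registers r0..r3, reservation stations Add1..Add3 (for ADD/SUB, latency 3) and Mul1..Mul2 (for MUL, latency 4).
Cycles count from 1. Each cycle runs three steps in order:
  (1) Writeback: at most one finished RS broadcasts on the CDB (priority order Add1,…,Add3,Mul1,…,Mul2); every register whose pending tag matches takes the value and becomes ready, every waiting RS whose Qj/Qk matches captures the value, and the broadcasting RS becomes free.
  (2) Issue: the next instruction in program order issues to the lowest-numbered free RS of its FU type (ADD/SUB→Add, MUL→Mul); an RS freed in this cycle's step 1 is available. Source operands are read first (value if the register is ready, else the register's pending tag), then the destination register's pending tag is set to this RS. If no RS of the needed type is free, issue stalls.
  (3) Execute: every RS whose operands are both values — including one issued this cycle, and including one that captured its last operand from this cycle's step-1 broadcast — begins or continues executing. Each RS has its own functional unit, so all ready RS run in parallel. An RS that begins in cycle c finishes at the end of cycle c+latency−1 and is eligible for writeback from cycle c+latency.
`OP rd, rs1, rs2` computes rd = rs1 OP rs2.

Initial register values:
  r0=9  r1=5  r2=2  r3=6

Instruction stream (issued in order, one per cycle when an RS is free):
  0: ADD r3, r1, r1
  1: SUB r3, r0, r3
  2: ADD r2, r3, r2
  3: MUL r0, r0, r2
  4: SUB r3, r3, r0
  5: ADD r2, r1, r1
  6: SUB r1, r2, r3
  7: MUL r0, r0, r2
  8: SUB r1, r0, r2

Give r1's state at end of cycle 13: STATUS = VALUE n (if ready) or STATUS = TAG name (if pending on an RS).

STATUS = TAG Add3

  c1: issue ADD r3<-Add1  regs: r0:9,r1:5,r2:2,r3:Add1
  c2: issue SUB r3<-Add2  regs: r0:9,r1:5,r2:2,r3:Add2
  c3: issue ADD r2<-Add3  regs: r0:9,r1:5,r2:Add3,r3:Add2
  c4: CDB Add1=10; issue MUL r0<-Mul1  regs: r0:Mul1,r1:5,r2:Add3,r3:Add2
  c5: issue SUB r3<-Add1  regs: r0:Mul1,r1:5,r2:Add3,r3:Add1
  c6: stall  regs: r0:Mul1,r1:5,r2:Add3,r3:Add1
  c7: CDB Add2=-1; issue ADD r2<-Add2  regs: r0:Mul1,r1:5,r2:Add2,r3:Add1
  c8: stall  regs: r0:Mul1,r1:5,r2:Add2,r3:Add1
  c9: stall  regs: r0:Mul1,r1:5,r2:Add2,r3:Add1
  c10: CDB Add2=10; issue SUB r1<-Add2  regs: r0:Mul1,r1:Add2,r2:10,r3:Add1
  c11: CDB Add3=1; issue MUL r0<-Mul2  regs: r0:Mul2,r1:Add2,r2:10,r3:Add1
  c12: issue SUB r1<-Add3  regs: r0:Mul2,r1:Add3,r2:10,r3:Add1
  c13: -  regs: r0:Mul2,r1:Add3,r2:10,r3:Add1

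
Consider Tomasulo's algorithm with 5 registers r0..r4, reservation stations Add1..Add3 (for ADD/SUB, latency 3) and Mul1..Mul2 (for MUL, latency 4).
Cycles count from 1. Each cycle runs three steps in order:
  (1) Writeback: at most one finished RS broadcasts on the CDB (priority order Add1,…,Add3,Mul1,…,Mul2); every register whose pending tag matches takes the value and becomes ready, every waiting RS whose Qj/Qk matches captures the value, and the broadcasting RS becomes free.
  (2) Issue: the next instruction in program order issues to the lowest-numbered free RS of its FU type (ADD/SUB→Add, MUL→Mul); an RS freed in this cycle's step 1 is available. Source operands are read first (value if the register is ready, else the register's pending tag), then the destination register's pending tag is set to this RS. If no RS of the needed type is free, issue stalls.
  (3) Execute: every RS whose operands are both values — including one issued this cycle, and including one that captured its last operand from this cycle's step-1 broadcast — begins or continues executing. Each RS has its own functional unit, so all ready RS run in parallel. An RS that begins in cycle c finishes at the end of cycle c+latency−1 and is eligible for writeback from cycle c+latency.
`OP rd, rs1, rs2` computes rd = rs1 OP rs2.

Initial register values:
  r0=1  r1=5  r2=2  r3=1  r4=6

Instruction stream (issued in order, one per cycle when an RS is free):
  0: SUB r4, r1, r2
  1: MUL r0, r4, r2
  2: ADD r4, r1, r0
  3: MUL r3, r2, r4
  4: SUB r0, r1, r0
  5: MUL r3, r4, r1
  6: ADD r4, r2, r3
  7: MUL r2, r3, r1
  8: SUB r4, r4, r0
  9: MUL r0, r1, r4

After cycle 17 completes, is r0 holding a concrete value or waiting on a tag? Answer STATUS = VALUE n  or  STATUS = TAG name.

STATUS = VALUE -1

cycle 1: issue SUB r4<-Add1 // r0:1,r1:5,r2:2,r3:1,r4:Add1
cycle 2: issue MUL r0<-Mul1 // r0:Mul1,r1:5,r2:2,r3:1,r4:Add1
cycle 3: issue ADD r4<-Add2 // r0:Mul1,r1:5,r2:2,r3:1,r4:Add2
cycle 4: CDB Add1=3; issue MUL r3<-Mul2 // r0:Mul1,r1:5,r2:2,r3:Mul2,r4:Add2
cycle 5: issue SUB r0<-Add1 // r0:Add1,r1:5,r2:2,r3:Mul2,r4:Add2
cycle 6: stall // r0:Add1,r1:5,r2:2,r3:Mul2,r4:Add2
cycle 7: stall // r0:Add1,r1:5,r2:2,r3:Mul2,r4:Add2
cycle 8: CDB Mul1=6; issue MUL r3<-Mul1 // r0:Add1,r1:5,r2:2,r3:Mul1,r4:Add2
cycle 9: issue ADD r4<-Add3 // r0:Add1,r1:5,r2:2,r3:Mul1,r4:Add3
cycle 10: stall // r0:Add1,r1:5,r2:2,r3:Mul1,r4:Add3
cycle 11: CDB Add1=-1; stall // r0:-1,r1:5,r2:2,r3:Mul1,r4:Add3
cycle 12: CDB Add2=11; stall // r0:-1,r1:5,r2:2,r3:Mul1,r4:Add3
cycle 13: stall // r0:-1,r1:5,r2:2,r3:Mul1,r4:Add3
cycle 14: stall // r0:-1,r1:5,r2:2,r3:Mul1,r4:Add3
cycle 15: stall // r0:-1,r1:5,r2:2,r3:Mul1,r4:Add3
cycle 16: CDB Mul1=55; issue MUL r2<-Mul1 // r0:-1,r1:5,r2:Mul1,r3:55,r4:Add3
cycle 17: CDB Mul2=22; issue SUB r4<-Add1 // r0:-1,r1:5,r2:Mul1,r3:55,r4:Add1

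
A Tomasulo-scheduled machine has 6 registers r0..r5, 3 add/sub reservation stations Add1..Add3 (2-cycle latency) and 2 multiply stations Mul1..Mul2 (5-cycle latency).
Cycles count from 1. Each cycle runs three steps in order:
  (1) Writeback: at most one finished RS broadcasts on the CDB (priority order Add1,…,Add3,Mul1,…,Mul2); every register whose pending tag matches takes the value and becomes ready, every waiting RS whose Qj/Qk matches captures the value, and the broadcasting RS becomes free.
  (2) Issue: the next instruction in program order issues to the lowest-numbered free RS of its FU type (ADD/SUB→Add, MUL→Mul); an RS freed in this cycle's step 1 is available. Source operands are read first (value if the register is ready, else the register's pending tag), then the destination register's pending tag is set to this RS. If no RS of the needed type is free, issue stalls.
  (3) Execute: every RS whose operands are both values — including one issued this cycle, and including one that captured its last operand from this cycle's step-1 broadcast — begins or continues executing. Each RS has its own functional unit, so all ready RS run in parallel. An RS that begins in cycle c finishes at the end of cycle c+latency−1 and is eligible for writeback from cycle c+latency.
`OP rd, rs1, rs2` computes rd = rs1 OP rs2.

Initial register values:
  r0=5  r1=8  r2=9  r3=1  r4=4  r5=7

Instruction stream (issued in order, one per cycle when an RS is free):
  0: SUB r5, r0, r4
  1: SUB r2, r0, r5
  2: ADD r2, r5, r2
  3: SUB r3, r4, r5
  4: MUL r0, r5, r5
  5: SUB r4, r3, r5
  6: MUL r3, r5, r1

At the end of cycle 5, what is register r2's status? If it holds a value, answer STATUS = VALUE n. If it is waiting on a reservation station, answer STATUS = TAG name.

  c1: issue SUB r5<-Add1  regs: r0:5,r1:8,r2:9,r3:1,r4:4,r5:Add1
  c2: issue SUB r2<-Add2  regs: r0:5,r1:8,r2:Add2,r3:1,r4:4,r5:Add1
  c3: CDB Add1=1; issue ADD r2<-Add1  regs: r0:5,r1:8,r2:Add1,r3:1,r4:4,r5:1
  c4: issue SUB r3<-Add3  regs: r0:5,r1:8,r2:Add1,r3:Add3,r4:4,r5:1
  c5: CDB Add2=4; issue MUL r0<-Mul1  regs: r0:Mul1,r1:8,r2:Add1,r3:Add3,r4:4,r5:1

STATUS = TAG Add1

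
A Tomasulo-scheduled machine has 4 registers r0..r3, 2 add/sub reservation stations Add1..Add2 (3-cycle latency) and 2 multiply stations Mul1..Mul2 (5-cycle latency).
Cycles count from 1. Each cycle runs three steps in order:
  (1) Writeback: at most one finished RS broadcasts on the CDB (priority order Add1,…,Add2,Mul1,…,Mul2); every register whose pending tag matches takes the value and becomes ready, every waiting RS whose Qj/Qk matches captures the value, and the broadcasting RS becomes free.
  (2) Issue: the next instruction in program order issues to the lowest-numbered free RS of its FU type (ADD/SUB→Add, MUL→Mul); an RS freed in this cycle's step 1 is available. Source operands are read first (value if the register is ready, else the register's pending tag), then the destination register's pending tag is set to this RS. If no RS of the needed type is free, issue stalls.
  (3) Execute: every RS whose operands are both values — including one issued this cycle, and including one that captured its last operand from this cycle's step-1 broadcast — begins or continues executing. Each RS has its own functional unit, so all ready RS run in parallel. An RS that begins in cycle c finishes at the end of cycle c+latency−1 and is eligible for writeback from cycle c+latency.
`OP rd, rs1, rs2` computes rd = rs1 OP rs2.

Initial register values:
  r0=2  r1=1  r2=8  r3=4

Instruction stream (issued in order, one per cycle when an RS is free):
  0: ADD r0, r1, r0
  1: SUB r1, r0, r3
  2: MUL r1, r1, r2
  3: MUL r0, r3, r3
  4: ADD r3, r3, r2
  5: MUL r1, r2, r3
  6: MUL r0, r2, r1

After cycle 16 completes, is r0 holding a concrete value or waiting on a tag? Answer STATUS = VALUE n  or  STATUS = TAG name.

STATUS = TAG Mul1

c1: issue ADD r0<-Add1 | r0:Add1,r1:1,r2:8,r3:4
c2: issue SUB r1<-Add2 | r0:Add1,r1:Add2,r2:8,r3:4
c3: issue MUL r1<-Mul1 | r0:Add1,r1:Mul1,r2:8,r3:4
c4: CDB Add1=3; issue MUL r0<-Mul2 | r0:Mul2,r1:Mul1,r2:8,r3:4
c5: issue ADD r3<-Add1 | r0:Mul2,r1:Mul1,r2:8,r3:Add1
c6: stall | r0:Mul2,r1:Mul1,r2:8,r3:Add1
c7: CDB Add2=-1; stall | r0:Mul2,r1:Mul1,r2:8,r3:Add1
c8: CDB Add1=12; stall | r0:Mul2,r1:Mul1,r2:8,r3:12
c9: CDB Mul2=16; issue MUL r1<-Mul2 | r0:16,r1:Mul2,r2:8,r3:12
c10: stall | r0:16,r1:Mul2,r2:8,r3:12
c11: stall | r0:16,r1:Mul2,r2:8,r3:12
c12: CDB Mul1=-8; issue MUL r0<-Mul1 | r0:Mul1,r1:Mul2,r2:8,r3:12
c13: - | r0:Mul1,r1:Mul2,r2:8,r3:12
c14: CDB Mul2=96 | r0:Mul1,r1:96,r2:8,r3:12
c15: - | r0:Mul1,r1:96,r2:8,r3:12
c16: - | r0:Mul1,r1:96,r2:8,r3:12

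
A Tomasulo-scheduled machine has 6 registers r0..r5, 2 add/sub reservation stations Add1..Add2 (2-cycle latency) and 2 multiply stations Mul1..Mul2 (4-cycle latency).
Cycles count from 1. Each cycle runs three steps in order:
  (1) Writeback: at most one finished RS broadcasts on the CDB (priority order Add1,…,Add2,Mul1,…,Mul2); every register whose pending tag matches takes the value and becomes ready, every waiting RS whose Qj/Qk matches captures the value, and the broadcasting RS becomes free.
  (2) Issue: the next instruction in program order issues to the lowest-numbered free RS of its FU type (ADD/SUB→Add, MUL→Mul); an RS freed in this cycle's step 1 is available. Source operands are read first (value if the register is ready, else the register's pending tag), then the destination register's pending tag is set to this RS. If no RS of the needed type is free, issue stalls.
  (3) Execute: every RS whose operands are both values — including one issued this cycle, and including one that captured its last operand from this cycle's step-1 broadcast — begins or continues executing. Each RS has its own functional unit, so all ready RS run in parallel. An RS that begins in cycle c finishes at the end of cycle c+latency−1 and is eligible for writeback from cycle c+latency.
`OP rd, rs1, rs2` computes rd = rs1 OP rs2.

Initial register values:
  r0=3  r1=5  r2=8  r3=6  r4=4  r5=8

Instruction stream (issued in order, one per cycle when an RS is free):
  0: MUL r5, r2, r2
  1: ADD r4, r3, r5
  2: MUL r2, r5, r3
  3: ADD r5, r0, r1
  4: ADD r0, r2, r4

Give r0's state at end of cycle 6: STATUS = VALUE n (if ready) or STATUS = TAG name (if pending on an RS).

cycle 1: issue MUL r5<-Mul1 // r0:3,r1:5,r2:8,r3:6,r4:4,r5:Mul1
cycle 2: issue ADD r4<-Add1 // r0:3,r1:5,r2:8,r3:6,r4:Add1,r5:Mul1
cycle 3: issue MUL r2<-Mul2 // r0:3,r1:5,r2:Mul2,r3:6,r4:Add1,r5:Mul1
cycle 4: issue ADD r5<-Add2 // r0:3,r1:5,r2:Mul2,r3:6,r4:Add1,r5:Add2
cycle 5: CDB Mul1=64; stall // r0:3,r1:5,r2:Mul2,r3:6,r4:Add1,r5:Add2
cycle 6: CDB Add2=8; issue ADD r0<-Add2 // r0:Add2,r1:5,r2:Mul2,r3:6,r4:Add1,r5:8

STATUS = TAG Add2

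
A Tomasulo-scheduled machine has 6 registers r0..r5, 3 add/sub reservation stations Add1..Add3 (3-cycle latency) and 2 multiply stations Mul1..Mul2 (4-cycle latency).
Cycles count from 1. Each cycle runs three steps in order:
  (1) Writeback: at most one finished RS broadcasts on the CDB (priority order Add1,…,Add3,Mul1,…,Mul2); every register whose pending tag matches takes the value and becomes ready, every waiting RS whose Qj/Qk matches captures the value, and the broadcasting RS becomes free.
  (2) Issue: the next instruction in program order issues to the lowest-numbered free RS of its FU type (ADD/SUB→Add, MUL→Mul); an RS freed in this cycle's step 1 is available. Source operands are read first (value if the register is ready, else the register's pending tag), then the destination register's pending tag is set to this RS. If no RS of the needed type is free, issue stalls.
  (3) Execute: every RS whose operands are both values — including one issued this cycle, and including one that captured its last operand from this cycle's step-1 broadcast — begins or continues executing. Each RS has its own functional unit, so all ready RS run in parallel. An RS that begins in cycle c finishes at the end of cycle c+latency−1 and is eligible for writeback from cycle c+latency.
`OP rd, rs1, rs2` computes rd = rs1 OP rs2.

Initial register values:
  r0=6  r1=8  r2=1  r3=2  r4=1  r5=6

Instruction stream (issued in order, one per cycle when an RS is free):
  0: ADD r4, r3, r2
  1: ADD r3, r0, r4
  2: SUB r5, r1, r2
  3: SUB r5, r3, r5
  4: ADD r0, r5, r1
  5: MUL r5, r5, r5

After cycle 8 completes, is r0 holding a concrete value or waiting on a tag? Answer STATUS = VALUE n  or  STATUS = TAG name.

  c1: issue ADD r4<-Add1  regs: r0:6,r1:8,r2:1,r3:2,r4:Add1,r5:6
  c2: issue ADD r3<-Add2  regs: r0:6,r1:8,r2:1,r3:Add2,r4:Add1,r5:6
  c3: issue SUB r5<-Add3  regs: r0:6,r1:8,r2:1,r3:Add2,r4:Add1,r5:Add3
  c4: CDB Add1=3; issue SUB r5<-Add1  regs: r0:6,r1:8,r2:1,r3:Add2,r4:3,r5:Add1
  c5: stall  regs: r0:6,r1:8,r2:1,r3:Add2,r4:3,r5:Add1
  c6: CDB Add3=7; issue ADD r0<-Add3  regs: r0:Add3,r1:8,r2:1,r3:Add2,r4:3,r5:Add1
  c7: CDB Add2=9; issue MUL r5<-Mul1  regs: r0:Add3,r1:8,r2:1,r3:9,r4:3,r5:Mul1
  c8: -  regs: r0:Add3,r1:8,r2:1,r3:9,r4:3,r5:Mul1

STATUS = TAG Add3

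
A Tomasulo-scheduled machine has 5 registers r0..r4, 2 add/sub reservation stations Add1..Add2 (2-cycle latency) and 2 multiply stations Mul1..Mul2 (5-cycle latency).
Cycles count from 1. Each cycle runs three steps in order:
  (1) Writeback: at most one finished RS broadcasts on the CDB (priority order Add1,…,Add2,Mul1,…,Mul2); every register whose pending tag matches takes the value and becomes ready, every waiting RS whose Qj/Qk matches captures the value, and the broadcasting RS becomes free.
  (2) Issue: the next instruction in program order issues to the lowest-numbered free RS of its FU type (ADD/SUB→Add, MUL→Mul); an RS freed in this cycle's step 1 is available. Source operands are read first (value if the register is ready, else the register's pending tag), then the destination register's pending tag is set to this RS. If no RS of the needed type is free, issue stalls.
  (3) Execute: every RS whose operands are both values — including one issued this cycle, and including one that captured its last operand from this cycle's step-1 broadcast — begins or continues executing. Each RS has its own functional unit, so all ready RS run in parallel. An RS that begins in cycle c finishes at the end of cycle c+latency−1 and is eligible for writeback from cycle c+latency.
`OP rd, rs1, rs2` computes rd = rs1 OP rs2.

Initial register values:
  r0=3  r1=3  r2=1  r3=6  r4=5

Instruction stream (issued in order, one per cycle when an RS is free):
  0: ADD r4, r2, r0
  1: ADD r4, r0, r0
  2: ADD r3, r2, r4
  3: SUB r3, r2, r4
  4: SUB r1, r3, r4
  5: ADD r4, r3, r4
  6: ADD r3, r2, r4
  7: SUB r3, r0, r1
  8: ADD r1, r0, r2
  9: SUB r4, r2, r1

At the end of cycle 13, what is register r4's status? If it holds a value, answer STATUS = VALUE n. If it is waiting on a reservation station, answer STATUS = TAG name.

cycle 1: issue ADD r4<-Add1 // r0:3,r1:3,r2:1,r3:6,r4:Add1
cycle 2: issue ADD r4<-Add2 // r0:3,r1:3,r2:1,r3:6,r4:Add2
cycle 3: CDB Add1=4; issue ADD r3<-Add1 // r0:3,r1:3,r2:1,r3:Add1,r4:Add2
cycle 4: CDB Add2=6; issue SUB r3<-Add2 // r0:3,r1:3,r2:1,r3:Add2,r4:6
cycle 5: stall // r0:3,r1:3,r2:1,r3:Add2,r4:6
cycle 6: CDB Add1=7; issue SUB r1<-Add1 // r0:3,r1:Add1,r2:1,r3:Add2,r4:6
cycle 7: CDB Add2=-5; issue ADD r4<-Add2 // r0:3,r1:Add1,r2:1,r3:-5,r4:Add2
cycle 8: stall // r0:3,r1:Add1,r2:1,r3:-5,r4:Add2
cycle 9: CDB Add1=-11; issue ADD r3<-Add1 // r0:3,r1:-11,r2:1,r3:Add1,r4:Add2
cycle 10: CDB Add2=1; issue SUB r3<-Add2 // r0:3,r1:-11,r2:1,r3:Add2,r4:1
cycle 11: stall // r0:3,r1:-11,r2:1,r3:Add2,r4:1
cycle 12: CDB Add1=2; issue ADD r1<-Add1 // r0:3,r1:Add1,r2:1,r3:Add2,r4:1
cycle 13: CDB Add2=14; issue SUB r4<-Add2 // r0:3,r1:Add1,r2:1,r3:14,r4:Add2

STATUS = TAG Add2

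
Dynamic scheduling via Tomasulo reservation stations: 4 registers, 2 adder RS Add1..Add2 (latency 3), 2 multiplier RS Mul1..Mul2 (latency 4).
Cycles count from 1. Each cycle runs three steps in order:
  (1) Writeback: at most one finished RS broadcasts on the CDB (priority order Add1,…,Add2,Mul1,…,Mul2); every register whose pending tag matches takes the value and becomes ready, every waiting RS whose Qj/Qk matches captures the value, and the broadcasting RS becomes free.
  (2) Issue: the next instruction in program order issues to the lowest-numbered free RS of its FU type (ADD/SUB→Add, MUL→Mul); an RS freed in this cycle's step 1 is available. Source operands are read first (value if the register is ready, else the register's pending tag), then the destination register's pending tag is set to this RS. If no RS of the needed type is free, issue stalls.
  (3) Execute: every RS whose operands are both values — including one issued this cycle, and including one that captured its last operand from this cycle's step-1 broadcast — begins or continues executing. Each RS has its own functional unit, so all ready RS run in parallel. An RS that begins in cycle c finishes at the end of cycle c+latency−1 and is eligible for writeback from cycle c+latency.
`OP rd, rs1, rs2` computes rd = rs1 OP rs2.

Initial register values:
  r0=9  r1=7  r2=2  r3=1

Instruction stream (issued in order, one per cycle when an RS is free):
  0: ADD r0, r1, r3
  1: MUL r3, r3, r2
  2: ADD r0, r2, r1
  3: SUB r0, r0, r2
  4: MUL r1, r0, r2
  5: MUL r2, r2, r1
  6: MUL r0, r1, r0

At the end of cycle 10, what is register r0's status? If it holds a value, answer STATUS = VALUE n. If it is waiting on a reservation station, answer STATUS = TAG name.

cycle 1: issue ADD r0<-Add1 // r0:Add1,r1:7,r2:2,r3:1
cycle 2: issue MUL r3<-Mul1 // r0:Add1,r1:7,r2:2,r3:Mul1
cycle 3: issue ADD r0<-Add2 // r0:Add2,r1:7,r2:2,r3:Mul1
cycle 4: CDB Add1=8; issue SUB r0<-Add1 // r0:Add1,r1:7,r2:2,r3:Mul1
cycle 5: issue MUL r1<-Mul2 // r0:Add1,r1:Mul2,r2:2,r3:Mul1
cycle 6: CDB Add2=9; stall // r0:Add1,r1:Mul2,r2:2,r3:Mul1
cycle 7: CDB Mul1=2; issue MUL r2<-Mul1 // r0:Add1,r1:Mul2,r2:Mul1,r3:2
cycle 8: stall // r0:Add1,r1:Mul2,r2:Mul1,r3:2
cycle 9: CDB Add1=7; stall // r0:7,r1:Mul2,r2:Mul1,r3:2
cycle 10: stall // r0:7,r1:Mul2,r2:Mul1,r3:2

STATUS = VALUE 7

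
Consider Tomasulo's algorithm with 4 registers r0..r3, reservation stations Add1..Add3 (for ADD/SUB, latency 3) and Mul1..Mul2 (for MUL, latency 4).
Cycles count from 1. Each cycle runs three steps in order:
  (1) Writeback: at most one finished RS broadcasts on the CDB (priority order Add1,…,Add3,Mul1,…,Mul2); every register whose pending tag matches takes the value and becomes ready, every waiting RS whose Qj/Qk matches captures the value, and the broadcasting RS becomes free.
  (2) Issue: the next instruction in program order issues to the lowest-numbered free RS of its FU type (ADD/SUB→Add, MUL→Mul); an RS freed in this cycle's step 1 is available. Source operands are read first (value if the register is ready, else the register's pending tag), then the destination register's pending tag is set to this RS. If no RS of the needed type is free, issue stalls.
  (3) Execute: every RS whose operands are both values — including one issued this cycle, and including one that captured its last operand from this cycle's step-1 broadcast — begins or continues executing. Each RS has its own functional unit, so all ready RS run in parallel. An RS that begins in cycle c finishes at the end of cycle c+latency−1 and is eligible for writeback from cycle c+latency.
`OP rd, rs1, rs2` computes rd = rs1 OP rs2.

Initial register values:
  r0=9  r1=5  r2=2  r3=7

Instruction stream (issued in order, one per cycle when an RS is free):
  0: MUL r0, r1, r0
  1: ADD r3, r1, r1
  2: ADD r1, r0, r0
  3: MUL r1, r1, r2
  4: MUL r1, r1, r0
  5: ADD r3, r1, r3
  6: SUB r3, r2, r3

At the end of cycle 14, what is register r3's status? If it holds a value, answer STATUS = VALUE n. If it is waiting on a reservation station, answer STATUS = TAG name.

STATUS = TAG Add3

cycle 1: issue MUL r0<-Mul1 // r0:Mul1,r1:5,r2:2,r3:7
cycle 2: issue ADD r3<-Add1 // r0:Mul1,r1:5,r2:2,r3:Add1
cycle 3: issue ADD r1<-Add2 // r0:Mul1,r1:Add2,r2:2,r3:Add1
cycle 4: issue MUL r1<-Mul2 // r0:Mul1,r1:Mul2,r2:2,r3:Add1
cycle 5: CDB Add1=10; stall // r0:Mul1,r1:Mul2,r2:2,r3:10
cycle 6: CDB Mul1=45; issue MUL r1<-Mul1 // r0:45,r1:Mul1,r2:2,r3:10
cycle 7: issue ADD r3<-Add1 // r0:45,r1:Mul1,r2:2,r3:Add1
cycle 8: issue SUB r3<-Add3 // r0:45,r1:Mul1,r2:2,r3:Add3
cycle 9: CDB Add2=90 // r0:45,r1:Mul1,r2:2,r3:Add3
cycle 10: - // r0:45,r1:Mul1,r2:2,r3:Add3
cycle 11: - // r0:45,r1:Mul1,r2:2,r3:Add3
cycle 12: - // r0:45,r1:Mul1,r2:2,r3:Add3
cycle 13: CDB Mul2=180 // r0:45,r1:Mul1,r2:2,r3:Add3
cycle 14: - // r0:45,r1:Mul1,r2:2,r3:Add3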